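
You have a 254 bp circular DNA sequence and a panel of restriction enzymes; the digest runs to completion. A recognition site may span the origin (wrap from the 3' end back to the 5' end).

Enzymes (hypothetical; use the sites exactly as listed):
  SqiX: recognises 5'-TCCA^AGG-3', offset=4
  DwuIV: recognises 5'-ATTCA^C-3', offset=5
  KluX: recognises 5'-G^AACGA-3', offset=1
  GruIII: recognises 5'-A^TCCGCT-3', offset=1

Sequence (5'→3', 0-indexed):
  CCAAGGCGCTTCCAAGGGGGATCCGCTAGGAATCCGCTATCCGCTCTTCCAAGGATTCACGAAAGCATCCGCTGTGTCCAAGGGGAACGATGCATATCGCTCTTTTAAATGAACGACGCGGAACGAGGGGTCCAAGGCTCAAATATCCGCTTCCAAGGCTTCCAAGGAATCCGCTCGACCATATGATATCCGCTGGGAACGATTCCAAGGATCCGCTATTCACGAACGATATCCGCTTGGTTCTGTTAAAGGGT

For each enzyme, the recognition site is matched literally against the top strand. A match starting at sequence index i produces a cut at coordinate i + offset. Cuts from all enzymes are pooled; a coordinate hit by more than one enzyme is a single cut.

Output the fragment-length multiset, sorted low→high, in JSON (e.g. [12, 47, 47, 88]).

Per-enzyme occurrences:
  SqiX TCCAAGG/4: at [10, 47, 76, 130, 151, 160, 203, 253] ⇒ [3, 14, 51, 80, 134, 155, 164, 207]
  DwuIV ATTCAC/5: at [54, 217] ⇒ [59, 222]
  KluX GAACGA/1: at [84, 110, 120, 196, 223] ⇒ [85, 111, 121, 197, 224]
  GruIII ATCCGCT/1: at [20, 31, 38, 66, 144, 168, 187, 210, 230] ⇒ [21, 32, 39, 67, 145, 169, 188, 211, 231]

All cut coordinates (distinct, sorted): [3, 14, 21, 32, 39, 51, 59, 67, 80, 85, 111, 121, 134, 145, 155, 164, 169, 188, 197, 207, 211, 222, 224, 231]

Fragments:
  3→14: 11 bp
  14→21: 7 bp
  21→32: 11 bp
  32→39: 7 bp
  39→51: 12 bp
  51→59: 8 bp
  59→67: 8 bp
  67→80: 13 bp
  80→85: 5 bp
  85→111: 26 bp
  111→121: 10 bp
  121→134: 13 bp
  134→145: 11 bp
  145→155: 10 bp
  155→164: 9 bp
  164→169: 5 bp
  169→188: 19 bp
  188→197: 9 bp
  197→207: 10 bp
  207→211: 4 bp
  211→222: 11 bp
  222→224: 2 bp
  224→231: 7 bp
  231→3 (wrap): 254-231+3 = 26 bp

[2,4,5,5,7,7,7,8,8,9,9,10,10,10,11,11,11,11,12,13,13,19,26,26]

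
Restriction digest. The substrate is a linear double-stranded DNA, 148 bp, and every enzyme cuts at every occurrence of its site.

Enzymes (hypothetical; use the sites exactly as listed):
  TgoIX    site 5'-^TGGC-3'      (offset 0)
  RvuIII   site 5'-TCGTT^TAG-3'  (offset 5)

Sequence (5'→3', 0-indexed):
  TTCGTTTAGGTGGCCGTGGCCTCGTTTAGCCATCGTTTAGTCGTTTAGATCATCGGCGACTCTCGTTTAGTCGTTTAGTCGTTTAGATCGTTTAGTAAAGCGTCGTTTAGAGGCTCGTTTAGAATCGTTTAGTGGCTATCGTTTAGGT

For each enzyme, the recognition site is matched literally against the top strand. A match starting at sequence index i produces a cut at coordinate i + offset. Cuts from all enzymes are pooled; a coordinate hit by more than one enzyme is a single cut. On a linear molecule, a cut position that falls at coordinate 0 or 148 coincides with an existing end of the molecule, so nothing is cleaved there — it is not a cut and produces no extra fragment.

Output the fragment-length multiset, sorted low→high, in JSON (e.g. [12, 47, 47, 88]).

Per-enzyme occurrences:
  TgoIX TGGC/0: at [10, 16, 132] ⇒ [10, 16, 132]
  RvuIII TCGTTTAG/5: at [1, 21, 32, 40, 62, 70, 78, 87, 102, 114, 124, 138] ⇒ [6, 26, 37, 45, 67, 75, 83, 92, 107, 119, 129, 143]

Pooled cuts: [6, 10, 16, 26, 37, 45, 67, 75, 83, 92, 107, 119, 129, 132, 143]

Fragments:
  [0,6): 6 bp
  [6,10): 4 bp
  [10,16): 6 bp
  [16,26): 10 bp
  [26,37): 11 bp
  [37,45): 8 bp
  [45,67): 22 bp
  [67,75): 8 bp
  [75,83): 8 bp
  [83,92): 9 bp
  [92,107): 15 bp
  [107,119): 12 bp
  [119,129): 10 bp
  [129,132): 3 bp
  [132,143): 11 bp
  [143,148): 5 bp

[3,4,5,6,6,8,8,8,9,10,10,11,11,12,15,22]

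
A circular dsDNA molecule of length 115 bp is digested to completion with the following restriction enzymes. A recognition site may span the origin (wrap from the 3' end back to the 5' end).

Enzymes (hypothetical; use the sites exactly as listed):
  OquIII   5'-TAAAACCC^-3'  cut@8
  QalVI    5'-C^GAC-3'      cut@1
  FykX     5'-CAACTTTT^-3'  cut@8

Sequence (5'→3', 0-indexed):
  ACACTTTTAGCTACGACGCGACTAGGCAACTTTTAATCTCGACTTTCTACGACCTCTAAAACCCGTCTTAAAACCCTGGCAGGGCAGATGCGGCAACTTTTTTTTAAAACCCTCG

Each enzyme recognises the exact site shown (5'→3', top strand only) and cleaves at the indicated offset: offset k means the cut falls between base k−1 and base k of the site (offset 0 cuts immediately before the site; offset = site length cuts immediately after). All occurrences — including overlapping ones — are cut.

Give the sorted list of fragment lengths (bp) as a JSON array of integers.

Scan for sites:
  OquIII TAAAACCC/8: at [56, 68, 104] ⇒ [64, 76, 112]
  QalVI CGAC/1: at [13, 18, 39, 49, 113] ⇒ [14, 19, 40, 50, 114]
  FykX CAACTTTT/8: at [26, 93] ⇒ [34, 101]

All cut coordinates (distinct, sorted): [14, 19, 34, 40, 50, 64, 76, 101, 112, 114]

Fragments:
  14→19: 5 bp
  19→34: 15 bp
  34→40: 6 bp
  40→50: 10 bp
  50→64: 14 bp
  64→76: 12 bp
  76→101: 25 bp
  101→112: 11 bp
  112→114: 2 bp
  114→14 (wrap): 115-114+14 = 15 bp

[2,5,6,10,11,12,14,15,15,25]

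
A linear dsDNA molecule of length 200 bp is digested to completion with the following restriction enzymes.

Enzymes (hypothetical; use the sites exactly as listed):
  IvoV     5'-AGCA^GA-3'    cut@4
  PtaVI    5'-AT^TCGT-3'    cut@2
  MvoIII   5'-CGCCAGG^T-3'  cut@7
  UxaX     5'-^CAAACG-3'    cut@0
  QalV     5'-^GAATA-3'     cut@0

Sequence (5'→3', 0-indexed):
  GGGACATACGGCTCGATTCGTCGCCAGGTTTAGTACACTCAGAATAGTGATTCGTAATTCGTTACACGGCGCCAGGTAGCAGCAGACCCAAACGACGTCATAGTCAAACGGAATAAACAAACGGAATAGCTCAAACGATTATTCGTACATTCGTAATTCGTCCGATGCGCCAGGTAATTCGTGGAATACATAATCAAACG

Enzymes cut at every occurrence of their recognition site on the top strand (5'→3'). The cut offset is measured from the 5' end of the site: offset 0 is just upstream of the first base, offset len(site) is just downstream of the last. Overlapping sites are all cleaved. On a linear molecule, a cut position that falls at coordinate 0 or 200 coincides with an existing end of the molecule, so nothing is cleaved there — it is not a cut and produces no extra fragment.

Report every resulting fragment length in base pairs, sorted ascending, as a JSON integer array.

[4,4,5,6,6,6,7,7,7,8,8,8,10,11,11,11,13,16,17,17,18]

Scan for sites:
  IvoV (AGCAGA, off=4): starts [80] → cuts [84]
  PtaVI (ATTCGT, off=2): starts [15, 49, 56, 140, 148, 155, 176] → cuts [17, 51, 58, 142, 150, 157, 178]
  MvoIII (CGCCAGGT, off=7): starts [21, 69, 167] → cuts [28, 76, 174]
  UxaX (CAAACG, off=0): starts [88, 104, 117, 131, 194] → cuts [88, 104, 117, 131, 194]
  QalV (GAATA, off=0): starts [41, 110, 123, 183] → cuts [41, 110, 123, 183]

Pooled cuts: [17, 28, 41, 51, 58, 76, 84, 88, 104, 110, 117, 123, 131, 142, 150, 157, 174, 178, 183, 194]

Fragments:
  [0,17): 17 bp
  [17,28): 11 bp
  [28,41): 13 bp
  [41,51): 10 bp
  [51,58): 7 bp
  [58,76): 18 bp
  [76,84): 8 bp
  [84,88): 4 bp
  [88,104): 16 bp
  [104,110): 6 bp
  [110,117): 7 bp
  [117,123): 6 bp
  [123,131): 8 bp
  [131,142): 11 bp
  [142,150): 8 bp
  [150,157): 7 bp
  [157,174): 17 bp
  [174,178): 4 bp
  [178,183): 5 bp
  [183,194): 11 bp
  [194,200): 6 bp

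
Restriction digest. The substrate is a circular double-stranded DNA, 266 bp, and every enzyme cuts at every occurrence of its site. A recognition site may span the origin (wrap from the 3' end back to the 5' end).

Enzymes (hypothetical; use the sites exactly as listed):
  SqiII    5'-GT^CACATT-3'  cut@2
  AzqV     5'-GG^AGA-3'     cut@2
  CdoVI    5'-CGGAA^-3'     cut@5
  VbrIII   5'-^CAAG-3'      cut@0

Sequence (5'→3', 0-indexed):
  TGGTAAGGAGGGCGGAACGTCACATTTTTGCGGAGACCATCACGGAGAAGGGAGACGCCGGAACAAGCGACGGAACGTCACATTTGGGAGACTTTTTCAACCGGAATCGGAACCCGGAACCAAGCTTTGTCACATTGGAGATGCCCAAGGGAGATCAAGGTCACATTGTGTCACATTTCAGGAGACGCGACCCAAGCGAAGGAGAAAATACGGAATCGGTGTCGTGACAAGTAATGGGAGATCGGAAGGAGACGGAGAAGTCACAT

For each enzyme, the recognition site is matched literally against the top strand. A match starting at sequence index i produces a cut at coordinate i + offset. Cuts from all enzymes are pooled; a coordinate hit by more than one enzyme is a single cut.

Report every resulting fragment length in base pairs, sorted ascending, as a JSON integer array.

Scan for sites:
  SqiII (GTCACATT, off=2): starts [18, 76, 128, 159, 169, 259] → cuts [20, 78, 130, 161, 171, 261]
  AzqV (GGAGA, off=2): starts [31, 43, 50, 86, 136, 149, 180, 200, 236, 247, 253] → cuts [33, 45, 52, 88, 138, 151, 182, 202, 238, 249, 255]
  CdoVI (CGGAA, off=5): starts [12, 58, 70, 101, 107, 114, 210, 242] → cuts [17, 63, 75, 106, 112, 119, 215, 247]
  VbrIII (CAAG, off=0): starts [63, 120, 145, 155, 192, 227] → cuts [63, 120, 145, 155, 192, 227]

Pooled cuts: [17, 20, 33, 45, 52, 63, 75, 78, 88, 106, 112, 119, 120, 130, 138, 145, 151, 155, 161, 171, 182, 192, 202, 215, 227, 238, 247, 249, 255, 261]

Fragment lengths:
  17→20: 3 bp
  20→33: 13 bp
  33→45: 12 bp
  45→52: 7 bp
  52→63: 11 bp
  63→75: 12 bp
  75→78: 3 bp
  78→88: 10 bp
  88→106: 18 bp
  106→112: 6 bp
  112→119: 7 bp
  119→120: 1 bp
  120→130: 10 bp
  130→138: 8 bp
  138→145: 7 bp
  145→151: 6 bp
  151→155: 4 bp
  155→161: 6 bp
  161→171: 10 bp
  171→182: 11 bp
  182→192: 10 bp
  192→202: 10 bp
  202→215: 13 bp
  215→227: 12 bp
  227→238: 11 bp
  238→247: 9 bp
  247→249: 2 bp
  249→255: 6 bp
  255→261: 6 bp
  261→17 (wrap): 266-261+17 = 22 bp

[1,2,3,3,4,6,6,6,6,6,7,7,7,8,9,10,10,10,10,10,11,11,11,12,12,12,13,13,18,22]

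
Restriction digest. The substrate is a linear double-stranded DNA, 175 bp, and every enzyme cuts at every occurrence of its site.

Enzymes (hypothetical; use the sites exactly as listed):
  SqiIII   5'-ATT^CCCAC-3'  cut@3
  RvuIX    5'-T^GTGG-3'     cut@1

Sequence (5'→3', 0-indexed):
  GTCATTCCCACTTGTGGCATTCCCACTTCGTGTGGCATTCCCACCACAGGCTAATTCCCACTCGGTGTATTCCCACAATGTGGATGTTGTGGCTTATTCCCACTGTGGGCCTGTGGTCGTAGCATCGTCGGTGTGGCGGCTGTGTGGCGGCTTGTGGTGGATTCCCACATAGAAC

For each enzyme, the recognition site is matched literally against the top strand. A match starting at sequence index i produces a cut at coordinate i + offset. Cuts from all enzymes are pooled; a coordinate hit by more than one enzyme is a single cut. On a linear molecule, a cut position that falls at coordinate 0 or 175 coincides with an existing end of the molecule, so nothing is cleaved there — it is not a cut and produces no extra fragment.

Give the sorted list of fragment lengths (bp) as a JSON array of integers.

Per-enzyme occurrences:
  SqiIII (ATTCCCAC, off=3): starts [3, 18, 36, 53, 68, 95, 160] → cuts [6, 21, 39, 56, 71, 98, 163]
  RvuIX (TGTGG, off=1): starts [12, 30, 78, 87, 103, 111, 131, 142, 152] → cuts [13, 31, 79, 88, 104, 112, 132, 143, 153]

Pooled cuts: [6, 13, 21, 31, 39, 56, 71, 79, 88, 98, 104, 112, 132, 143, 153, 163]

Fragments:
  [0,6): 6 bp
  [6,13): 7 bp
  [13,21): 8 bp
  [21,31): 10 bp
  [31,39): 8 bp
  [39,56): 17 bp
  [56,71): 15 bp
  [71,79): 8 bp
  [79,88): 9 bp
  [88,98): 10 bp
  [98,104): 6 bp
  [104,112): 8 bp
  [112,132): 20 bp
  [132,143): 11 bp
  [143,153): 10 bp
  [153,163): 10 bp
  [163,175): 12 bp

[6,6,7,8,8,8,8,9,10,10,10,10,11,12,15,17,20]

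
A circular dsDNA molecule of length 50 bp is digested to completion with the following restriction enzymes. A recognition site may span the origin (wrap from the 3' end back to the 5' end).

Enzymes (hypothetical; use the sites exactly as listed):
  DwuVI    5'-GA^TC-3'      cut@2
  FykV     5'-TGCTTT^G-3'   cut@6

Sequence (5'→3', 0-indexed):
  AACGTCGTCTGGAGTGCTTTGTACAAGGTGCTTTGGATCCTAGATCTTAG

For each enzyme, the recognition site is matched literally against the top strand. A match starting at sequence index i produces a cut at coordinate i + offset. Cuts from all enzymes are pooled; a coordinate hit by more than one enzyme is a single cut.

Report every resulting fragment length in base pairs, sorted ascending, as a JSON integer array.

[3,7,14,26]

Per-enzyme occurrences:
  DwuVI GATC/2: at [35, 42] ⇒ [37, 44]
  FykV TGCTTTG/6: at [14, 28] ⇒ [20, 34]

Pooled cuts: [20, 34, 37, 44]

Fragments:
  20→34: 14 bp
  34→37: 3 bp
  37→44: 7 bp
  44→20 (wrap): 50-44+20 = 26 bp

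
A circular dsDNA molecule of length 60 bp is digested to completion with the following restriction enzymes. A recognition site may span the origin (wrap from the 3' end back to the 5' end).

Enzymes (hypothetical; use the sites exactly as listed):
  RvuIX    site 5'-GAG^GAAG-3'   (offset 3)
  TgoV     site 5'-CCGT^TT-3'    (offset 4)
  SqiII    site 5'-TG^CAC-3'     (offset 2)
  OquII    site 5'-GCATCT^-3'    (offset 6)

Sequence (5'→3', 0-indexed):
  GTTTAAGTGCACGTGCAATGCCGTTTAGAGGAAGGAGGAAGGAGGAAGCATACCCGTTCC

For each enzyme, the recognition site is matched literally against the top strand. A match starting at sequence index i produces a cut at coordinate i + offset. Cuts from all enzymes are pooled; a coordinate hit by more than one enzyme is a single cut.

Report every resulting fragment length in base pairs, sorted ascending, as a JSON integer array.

[6,7,7,7,15,18]

Site scan:
  RvuIX GAGGAAG/3: at [27, 34, 41] ⇒ [30, 37, 44]
  TgoV CCGTTT/4: at [20, 58] ⇒ [2, 24]
  SqiII TGCAC/2: at [7] ⇒ [9]
  OquII (GCATCT, off=6): no sites

Pooled cuts: [2, 9, 24, 30, 37, 44]

Fragment lengths:
  2→9: 7 bp
  9→24: 15 bp
  24→30: 6 bp
  30→37: 7 bp
  37→44: 7 bp
  44→2 (wrap): 60-44+2 = 18 bp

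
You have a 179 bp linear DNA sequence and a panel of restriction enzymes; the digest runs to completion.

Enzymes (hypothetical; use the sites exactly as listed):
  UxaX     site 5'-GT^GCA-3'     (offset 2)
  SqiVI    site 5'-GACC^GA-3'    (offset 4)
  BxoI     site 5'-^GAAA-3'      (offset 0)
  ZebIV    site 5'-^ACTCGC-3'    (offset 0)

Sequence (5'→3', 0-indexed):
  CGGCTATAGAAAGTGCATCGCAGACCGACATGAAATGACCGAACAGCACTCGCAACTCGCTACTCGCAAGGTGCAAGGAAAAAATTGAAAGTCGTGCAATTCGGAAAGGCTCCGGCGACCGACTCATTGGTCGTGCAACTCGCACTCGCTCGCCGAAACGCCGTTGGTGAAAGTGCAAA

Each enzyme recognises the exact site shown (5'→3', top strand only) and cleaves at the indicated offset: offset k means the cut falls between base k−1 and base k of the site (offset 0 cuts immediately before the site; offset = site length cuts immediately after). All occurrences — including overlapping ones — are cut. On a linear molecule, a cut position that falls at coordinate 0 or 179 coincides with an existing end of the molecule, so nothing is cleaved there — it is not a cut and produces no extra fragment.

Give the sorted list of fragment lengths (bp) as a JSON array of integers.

[3,5,5,5,6,6,6,7,7,7,8,8,9,9,9,11,11,12,14,14,17]

Per-enzyme occurrences:
  UxaX GTGCA/2: at [12, 70, 93, 132, 172] ⇒ [14, 72, 95, 134, 174]
  SqiVI GACCGA/4: at [22, 36, 116] ⇒ [26, 40, 120]
  BxoI GAAA/0: at [8, 31, 77, 86, 103, 154, 168] ⇒ [8, 31, 77, 86, 103, 154, 168]
  ZebIV ACTCGC/0: at [47, 54, 61, 137, 143] ⇒ [47, 54, 61, 137, 143]

Pooled cuts: [8, 14, 26, 31, 40, 47, 54, 61, 72, 77, 86, 95, 103, 120, 134, 137, 143, 154, 168, 174]

Fragment lengths:
  [0,8): 8 bp
  [8,14): 6 bp
  [14,26): 12 bp
  [26,31): 5 bp
  [31,40): 9 bp
  [40,47): 7 bp
  [47,54): 7 bp
  [54,61): 7 bp
  [61,72): 11 bp
  [72,77): 5 bp
  [77,86): 9 bp
  [86,95): 9 bp
  [95,103): 8 bp
  [103,120): 17 bp
  [120,134): 14 bp
  [134,137): 3 bp
  [137,143): 6 bp
  [143,154): 11 bp
  [154,168): 14 bp
  [168,174): 6 bp
  [174,179): 5 bp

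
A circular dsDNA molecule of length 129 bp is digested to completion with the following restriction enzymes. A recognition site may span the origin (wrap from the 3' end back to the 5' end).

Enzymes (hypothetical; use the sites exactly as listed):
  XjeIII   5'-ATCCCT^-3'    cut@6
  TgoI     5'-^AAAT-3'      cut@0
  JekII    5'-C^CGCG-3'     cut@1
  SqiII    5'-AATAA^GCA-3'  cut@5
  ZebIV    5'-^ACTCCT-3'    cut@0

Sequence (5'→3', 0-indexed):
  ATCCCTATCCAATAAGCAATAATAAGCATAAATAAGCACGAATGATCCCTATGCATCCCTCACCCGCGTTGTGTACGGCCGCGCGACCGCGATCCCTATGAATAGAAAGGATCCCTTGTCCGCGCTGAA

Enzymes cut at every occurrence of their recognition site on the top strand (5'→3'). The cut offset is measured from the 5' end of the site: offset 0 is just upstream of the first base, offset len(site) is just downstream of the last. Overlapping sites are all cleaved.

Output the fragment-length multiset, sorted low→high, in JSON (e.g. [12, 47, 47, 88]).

Per-enzyme occurrences:
  XjeIII ATCCCT/6: at [0, 44, 54, 91, 110] ⇒ [6, 50, 60, 97, 116]
  TgoI AAAT/0: at [29, 127] ⇒ [29, 127]
  JekII CCGCG/1: at [63, 78, 86, 119] ⇒ [64, 79, 87, 120]
  SqiII AATAAGCA/5: at [10, 20, 30] ⇒ [15, 25, 35]
  ZebIV (ACTCCT, off=0): no sites

Pooled cuts: [6, 15, 25, 29, 35, 50, 60, 64, 79, 87, 97, 116, 120, 127]

Fragments:
  6→15: 9 bp
  15→25: 10 bp
  25→29: 4 bp
  29→35: 6 bp
  35→50: 15 bp
  50→60: 10 bp
  60→64: 4 bp
  64→79: 15 bp
  79→87: 8 bp
  87→97: 10 bp
  97→116: 19 bp
  116→120: 4 bp
  120→127: 7 bp
  127→6 (wrap): 129-127+6 = 8 bp

[4,4,4,6,7,8,8,9,10,10,10,15,15,19]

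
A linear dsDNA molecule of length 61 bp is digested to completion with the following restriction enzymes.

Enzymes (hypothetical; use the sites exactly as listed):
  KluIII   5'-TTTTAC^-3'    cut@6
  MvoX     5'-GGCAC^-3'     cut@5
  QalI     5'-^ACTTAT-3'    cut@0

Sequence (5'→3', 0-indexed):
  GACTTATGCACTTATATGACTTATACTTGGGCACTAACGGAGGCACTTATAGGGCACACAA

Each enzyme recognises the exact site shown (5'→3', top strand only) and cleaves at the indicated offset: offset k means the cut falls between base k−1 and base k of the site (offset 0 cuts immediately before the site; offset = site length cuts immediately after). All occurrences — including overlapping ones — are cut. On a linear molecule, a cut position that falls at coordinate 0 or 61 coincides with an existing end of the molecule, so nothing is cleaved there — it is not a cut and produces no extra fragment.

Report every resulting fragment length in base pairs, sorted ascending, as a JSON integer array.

[1,2,4,8,9,10,11,16]

Scan for sites:
  KluIII (TTTTAC, off=6): no sites
  MvoX GGCAC/5: at [29, 41, 52] ⇒ [34, 46, 57]
  QalI ACTTAT/0: at [1, 9, 18, 44] ⇒ [1, 9, 18, 44]

All cut coordinates (distinct, sorted): [1, 9, 18, 34, 44, 46, 57]

Fragments:
  [0,1): 1 bp
  [1,9): 8 bp
  [9,18): 9 bp
  [18,34): 16 bp
  [34,44): 10 bp
  [44,46): 2 bp
  [46,57): 11 bp
  [57,61): 4 bp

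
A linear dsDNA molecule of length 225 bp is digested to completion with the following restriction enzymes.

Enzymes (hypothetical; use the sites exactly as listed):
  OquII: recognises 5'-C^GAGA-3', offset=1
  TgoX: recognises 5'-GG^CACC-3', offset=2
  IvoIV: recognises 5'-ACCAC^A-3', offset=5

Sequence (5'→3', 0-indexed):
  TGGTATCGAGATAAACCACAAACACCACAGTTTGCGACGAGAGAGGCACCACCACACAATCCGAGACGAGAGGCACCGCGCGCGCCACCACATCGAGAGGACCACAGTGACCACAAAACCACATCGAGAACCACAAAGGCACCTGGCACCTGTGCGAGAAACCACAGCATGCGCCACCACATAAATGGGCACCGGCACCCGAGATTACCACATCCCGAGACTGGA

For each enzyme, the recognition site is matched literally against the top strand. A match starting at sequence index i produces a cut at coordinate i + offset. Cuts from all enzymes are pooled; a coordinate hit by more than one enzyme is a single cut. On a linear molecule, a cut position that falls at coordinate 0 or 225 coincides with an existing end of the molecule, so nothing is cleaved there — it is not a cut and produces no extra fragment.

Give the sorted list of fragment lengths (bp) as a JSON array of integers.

Scan for sites:
  OquII CGAGA/1: at [6, 37, 61, 66, 93, 124, 154, 199, 215] ⇒ [7, 38, 62, 67, 94, 125, 155, 200, 216]
  TgoX GGCACC/2: at [44, 71, 137, 144, 187, 193] ⇒ [46, 73, 139, 146, 189, 195]
  IvoIV ACCACA/5: at [14, 23, 50, 86, 100, 109, 117, 129, 160, 175, 206] ⇒ [19, 28, 55, 91, 105, 114, 122, 134, 165, 180, 211]

All cut coordinates (distinct, sorted): [7, 19, 28, 38, 46, 55, 62, 67, 73, 91, 94, 105, 114, 122, 125, 134, 139, 146, 155, 165, 180, 189, 195, 200, 211, 216]

Fragment lengths:
  [0,7): 7 bp
  [7,19): 12 bp
  [19,28): 9 bp
  [28,38): 10 bp
  [38,46): 8 bp
  [46,55): 9 bp
  [55,62): 7 bp
  [62,67): 5 bp
  [67,73): 6 bp
  [73,91): 18 bp
  [91,94): 3 bp
  [94,105): 11 bp
  [105,114): 9 bp
  [114,122): 8 bp
  [122,125): 3 bp
  [125,134): 9 bp
  [134,139): 5 bp
  [139,146): 7 bp
  [146,155): 9 bp
  [155,165): 10 bp
  [165,180): 15 bp
  [180,189): 9 bp
  [189,195): 6 bp
  [195,200): 5 bp
  [200,211): 11 bp
  [211,216): 5 bp
  [216,225): 9 bp

[3,3,5,5,5,5,6,6,7,7,7,8,8,9,9,9,9,9,9,9,10,10,11,11,12,15,18]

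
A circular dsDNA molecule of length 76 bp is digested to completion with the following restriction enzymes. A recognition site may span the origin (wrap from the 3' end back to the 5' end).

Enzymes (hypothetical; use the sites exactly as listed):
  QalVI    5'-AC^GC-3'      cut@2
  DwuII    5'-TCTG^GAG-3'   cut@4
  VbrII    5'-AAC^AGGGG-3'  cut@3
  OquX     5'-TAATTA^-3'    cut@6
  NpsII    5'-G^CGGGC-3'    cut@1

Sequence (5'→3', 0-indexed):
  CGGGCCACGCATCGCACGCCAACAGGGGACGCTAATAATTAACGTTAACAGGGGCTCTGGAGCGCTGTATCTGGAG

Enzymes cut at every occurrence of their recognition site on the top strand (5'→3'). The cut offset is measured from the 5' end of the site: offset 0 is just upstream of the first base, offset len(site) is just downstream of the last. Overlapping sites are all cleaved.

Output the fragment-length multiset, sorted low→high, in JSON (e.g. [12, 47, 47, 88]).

Scan for sites:
  QalVI (ACGC, off=2): starts [6, 15, 28] → cuts [8, 17, 30]
  DwuII (TCTGGAG, off=4): starts [55, 69] → cuts [59, 73]
  VbrII (AACAGGGG, off=3): starts [20, 46] → cuts [23, 49]
  OquX (TAATTA, off=6): starts [35] → cuts [41]
  NpsII (GCGGGC, off=1): starts [75] → cuts [0]

All cut coordinates (distinct, sorted): [0, 8, 17, 23, 30, 41, 49, 59, 73]

Fragments:
  0→8: 8 bp
  8→17: 9 bp
  17→23: 6 bp
  23→30: 7 bp
  30→41: 11 bp
  41→49: 8 bp
  49→59: 10 bp
  59→73: 14 bp
  73→0 (wrap): 76-73+0 = 3 bp

[3,6,7,8,8,9,10,11,14]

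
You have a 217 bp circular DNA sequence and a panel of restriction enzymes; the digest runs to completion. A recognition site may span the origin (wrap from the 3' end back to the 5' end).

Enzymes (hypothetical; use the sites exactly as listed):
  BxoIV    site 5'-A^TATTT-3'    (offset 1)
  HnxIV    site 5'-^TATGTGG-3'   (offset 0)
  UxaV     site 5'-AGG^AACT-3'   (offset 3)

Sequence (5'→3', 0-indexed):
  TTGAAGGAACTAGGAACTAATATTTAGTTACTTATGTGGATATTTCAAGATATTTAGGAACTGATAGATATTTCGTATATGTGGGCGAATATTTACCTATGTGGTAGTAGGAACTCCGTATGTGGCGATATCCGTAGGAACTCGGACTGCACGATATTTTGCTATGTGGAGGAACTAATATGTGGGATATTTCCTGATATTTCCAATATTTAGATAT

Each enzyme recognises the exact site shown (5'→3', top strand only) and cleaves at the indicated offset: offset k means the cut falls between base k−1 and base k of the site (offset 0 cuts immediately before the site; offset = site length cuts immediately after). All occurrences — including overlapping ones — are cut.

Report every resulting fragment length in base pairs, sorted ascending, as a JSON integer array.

[6,6,7,7,8,8,8,8,8,9,9,9,10,10,10,10,10,12,12,14,16,20]

Per-enzyme occurrences:
  BxoIV (ATATTT, off=1): starts [19, 39, 49, 67, 88, 153, 186, 196, 205, 213] → cuts [20, 40, 50, 68, 89, 154, 187, 197, 206, 214]
  HnxIV (TATGTGG, off=0): starts [32, 77, 97, 118, 162, 178] → cuts [32, 77, 97, 118, 162, 178]
  UxaV (AGGAACT, off=3): starts [4, 11, 55, 108, 135, 169] → cuts [7, 14, 58, 111, 138, 172]

Pooled cuts: [7, 14, 20, 32, 40, 50, 58, 68, 77, 89, 97, 111, 118, 138, 154, 162, 172, 178, 187, 197, 206, 214]

Fragment lengths:
  7→14: 7 bp
  14→20: 6 bp
  20→32: 12 bp
  32→40: 8 bp
  40→50: 10 bp
  50→58: 8 bp
  58→68: 10 bp
  68→77: 9 bp
  77→89: 12 bp
  89→97: 8 bp
  97→111: 14 bp
  111→118: 7 bp
  118→138: 20 bp
  138→154: 16 bp
  154→162: 8 bp
  162→172: 10 bp
  172→178: 6 bp
  178→187: 9 bp
  187→197: 10 bp
  197→206: 9 bp
  206→214: 8 bp
  214→7 (wrap): 217-214+7 = 10 bp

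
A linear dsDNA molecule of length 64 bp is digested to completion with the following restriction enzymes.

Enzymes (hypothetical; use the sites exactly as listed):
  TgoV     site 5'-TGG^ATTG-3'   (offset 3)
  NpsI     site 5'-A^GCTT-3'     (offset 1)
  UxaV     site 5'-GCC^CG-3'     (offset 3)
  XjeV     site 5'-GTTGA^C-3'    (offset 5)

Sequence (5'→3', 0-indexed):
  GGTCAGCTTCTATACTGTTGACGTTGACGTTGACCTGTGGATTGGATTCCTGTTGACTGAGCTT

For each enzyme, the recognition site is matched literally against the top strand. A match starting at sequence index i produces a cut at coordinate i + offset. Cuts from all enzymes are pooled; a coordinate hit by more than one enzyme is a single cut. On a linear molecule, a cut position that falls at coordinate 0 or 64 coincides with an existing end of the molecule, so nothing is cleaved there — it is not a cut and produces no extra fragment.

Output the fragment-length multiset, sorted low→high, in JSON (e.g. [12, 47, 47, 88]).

[4,4,5,6,6,7,16,16]

Scan for sites:
  TgoV TGGATTG/3: at [37] ⇒ [40]
  NpsI AGCTT/1: at [4, 59] ⇒ [5, 60]
  UxaV (GCCCG, off=3): no sites
  XjeV GTTGAC/5: at [16, 22, 28, 51] ⇒ [21, 27, 33, 56]

All cut coordinates (distinct, sorted): [5, 21, 27, 33, 40, 56, 60]

Fragment lengths:
  [0,5): 5 bp
  [5,21): 16 bp
  [21,27): 6 bp
  [27,33): 6 bp
  [33,40): 7 bp
  [40,56): 16 bp
  [56,60): 4 bp
  [60,64): 4 bp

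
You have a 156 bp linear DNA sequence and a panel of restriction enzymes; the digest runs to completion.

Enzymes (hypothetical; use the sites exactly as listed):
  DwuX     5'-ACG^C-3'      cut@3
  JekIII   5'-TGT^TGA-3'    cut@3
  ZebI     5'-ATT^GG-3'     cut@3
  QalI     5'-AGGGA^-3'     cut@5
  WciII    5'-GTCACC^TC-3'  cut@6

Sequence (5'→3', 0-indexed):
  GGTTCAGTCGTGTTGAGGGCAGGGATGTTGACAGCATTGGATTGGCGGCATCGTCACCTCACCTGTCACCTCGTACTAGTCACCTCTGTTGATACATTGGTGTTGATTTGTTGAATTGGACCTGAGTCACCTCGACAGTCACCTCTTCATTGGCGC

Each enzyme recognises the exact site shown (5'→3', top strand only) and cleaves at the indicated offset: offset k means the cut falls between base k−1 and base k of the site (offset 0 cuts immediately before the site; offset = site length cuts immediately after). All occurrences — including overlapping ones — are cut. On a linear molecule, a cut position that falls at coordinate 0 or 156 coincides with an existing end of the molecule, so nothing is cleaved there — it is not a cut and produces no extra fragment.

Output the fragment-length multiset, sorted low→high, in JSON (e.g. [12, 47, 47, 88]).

[3,5,5,5,5,6,8,8,9,10,12,12,12,13,14,14,15]

Scan for sites:
  DwuX (ACGC, off=3): no sites
  JekIII (TGTTGA, off=3): starts [10, 25, 86, 100, 108] → cuts [13, 28, 89, 103, 111]
  ZebI (ATTGG, off=3): starts [35, 40, 95, 114, 148] → cuts [38, 43, 98, 117, 151]
  QalI (AGGGA, off=5): starts [20] → cuts [25]
  WciII (GTCACCTC, off=6): starts [52, 64, 78, 125, 137] → cuts [58, 70, 84, 131, 143]

Pooled cuts: [13, 25, 28, 38, 43, 58, 70, 84, 89, 98, 103, 111, 117, 131, 143, 151]

Fragments:
  [0,13): 13 bp
  [13,25): 12 bp
  [25,28): 3 bp
  [28,38): 10 bp
  [38,43): 5 bp
  [43,58): 15 bp
  [58,70): 12 bp
  [70,84): 14 bp
  [84,89): 5 bp
  [89,98): 9 bp
  [98,103): 5 bp
  [103,111): 8 bp
  [111,117): 6 bp
  [117,131): 14 bp
  [131,143): 12 bp
  [143,151): 8 bp
  [151,156): 5 bp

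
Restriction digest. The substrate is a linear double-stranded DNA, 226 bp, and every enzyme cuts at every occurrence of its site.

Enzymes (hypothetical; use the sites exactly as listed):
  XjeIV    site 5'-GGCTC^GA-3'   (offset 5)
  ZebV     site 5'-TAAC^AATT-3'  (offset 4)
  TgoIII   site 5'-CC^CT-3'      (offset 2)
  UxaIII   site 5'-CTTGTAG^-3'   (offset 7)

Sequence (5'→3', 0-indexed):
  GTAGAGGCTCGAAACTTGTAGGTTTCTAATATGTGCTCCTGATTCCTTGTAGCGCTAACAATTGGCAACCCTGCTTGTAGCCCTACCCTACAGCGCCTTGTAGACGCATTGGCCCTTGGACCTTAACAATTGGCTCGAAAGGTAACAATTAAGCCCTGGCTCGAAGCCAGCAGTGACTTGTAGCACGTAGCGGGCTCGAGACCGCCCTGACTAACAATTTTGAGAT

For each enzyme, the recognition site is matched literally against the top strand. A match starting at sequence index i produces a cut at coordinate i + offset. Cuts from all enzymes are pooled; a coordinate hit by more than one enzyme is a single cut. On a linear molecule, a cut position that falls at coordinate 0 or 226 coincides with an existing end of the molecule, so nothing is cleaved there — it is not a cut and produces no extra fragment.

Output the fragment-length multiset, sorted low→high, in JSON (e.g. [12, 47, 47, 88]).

[2,5,7,7,9,9,9,9,10,10,10,11,11,11,11,13,14,16,21,31]

Site scan:
  XjeIV GGCTCGA/5: at [5, 131, 157, 192] ⇒ [10, 136, 162, 197]
  ZebV TAACAATT/4: at [55, 123, 142, 211] ⇒ [59, 127, 146, 215]
  TgoIII CCCT/2: at [68, 80, 85, 112, 153, 204] ⇒ [70, 82, 87, 114, 155, 206]
  UxaIII CTTGTAG/7: at [14, 45, 73, 96, 176] ⇒ [21, 52, 80, 103, 183]

Pooled cuts: [10, 21, 52, 59, 70, 80, 82, 87, 103, 114, 127, 136, 146, 155, 162, 183, 197, 206, 215]

Fragments:
  [0,10): 10 bp
  [10,21): 11 bp
  [21,52): 31 bp
  [52,59): 7 bp
  [59,70): 11 bp
  [70,80): 10 bp
  [80,82): 2 bp
  [82,87): 5 bp
  [87,103): 16 bp
  [103,114): 11 bp
  [114,127): 13 bp
  [127,136): 9 bp
  [136,146): 10 bp
  [146,155): 9 bp
  [155,162): 7 bp
  [162,183): 21 bp
  [183,197): 14 bp
  [197,206): 9 bp
  [206,215): 9 bp
  [215,226): 11 bp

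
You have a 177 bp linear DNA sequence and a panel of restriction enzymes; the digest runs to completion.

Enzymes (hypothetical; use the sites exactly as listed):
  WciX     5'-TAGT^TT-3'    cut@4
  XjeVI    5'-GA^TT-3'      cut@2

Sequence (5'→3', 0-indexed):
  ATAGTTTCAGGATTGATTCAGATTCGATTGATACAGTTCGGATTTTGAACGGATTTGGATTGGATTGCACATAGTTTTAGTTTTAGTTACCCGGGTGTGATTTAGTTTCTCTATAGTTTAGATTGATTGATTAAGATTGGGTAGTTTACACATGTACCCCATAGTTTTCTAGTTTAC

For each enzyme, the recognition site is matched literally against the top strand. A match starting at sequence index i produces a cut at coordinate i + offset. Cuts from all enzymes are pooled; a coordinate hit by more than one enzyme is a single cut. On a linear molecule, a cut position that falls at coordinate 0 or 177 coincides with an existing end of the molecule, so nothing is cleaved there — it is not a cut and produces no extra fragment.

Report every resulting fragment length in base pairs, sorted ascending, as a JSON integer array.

[4,4,4,4,5,5,5,5,6,6,6,6,6,7,8,9,11,11,11,15,19,20]

Per-enzyme occurrences:
  WciX TAGTTT/4: at [1, 71, 77, 102, 113, 141, 161, 169] ⇒ [5, 75, 81, 106, 117, 145, 165, 173]
  XjeVI GATT/2: at [10, 14, 20, 25, 40, 51, 57, 62, 98, 120, 124, 128, 134] ⇒ [12, 16, 22, 27, 42, 53, 59, 64, 100, 122, 126, 130, 136]

Pooled cuts: [5, 12, 16, 22, 27, 42, 53, 59, 64, 75, 81, 100, 106, 117, 122, 126, 130, 136, 145, 165, 173]

Fragment lengths:
  [0,5): 5 bp
  [5,12): 7 bp
  [12,16): 4 bp
  [16,22): 6 bp
  [22,27): 5 bp
  [27,42): 15 bp
  [42,53): 11 bp
  [53,59): 6 bp
  [59,64): 5 bp
  [64,75): 11 bp
  [75,81): 6 bp
  [81,100): 19 bp
  [100,106): 6 bp
  [106,117): 11 bp
  [117,122): 5 bp
  [122,126): 4 bp
  [126,130): 4 bp
  [130,136): 6 bp
  [136,145): 9 bp
  [145,165): 20 bp
  [165,173): 8 bp
  [173,177): 4 bp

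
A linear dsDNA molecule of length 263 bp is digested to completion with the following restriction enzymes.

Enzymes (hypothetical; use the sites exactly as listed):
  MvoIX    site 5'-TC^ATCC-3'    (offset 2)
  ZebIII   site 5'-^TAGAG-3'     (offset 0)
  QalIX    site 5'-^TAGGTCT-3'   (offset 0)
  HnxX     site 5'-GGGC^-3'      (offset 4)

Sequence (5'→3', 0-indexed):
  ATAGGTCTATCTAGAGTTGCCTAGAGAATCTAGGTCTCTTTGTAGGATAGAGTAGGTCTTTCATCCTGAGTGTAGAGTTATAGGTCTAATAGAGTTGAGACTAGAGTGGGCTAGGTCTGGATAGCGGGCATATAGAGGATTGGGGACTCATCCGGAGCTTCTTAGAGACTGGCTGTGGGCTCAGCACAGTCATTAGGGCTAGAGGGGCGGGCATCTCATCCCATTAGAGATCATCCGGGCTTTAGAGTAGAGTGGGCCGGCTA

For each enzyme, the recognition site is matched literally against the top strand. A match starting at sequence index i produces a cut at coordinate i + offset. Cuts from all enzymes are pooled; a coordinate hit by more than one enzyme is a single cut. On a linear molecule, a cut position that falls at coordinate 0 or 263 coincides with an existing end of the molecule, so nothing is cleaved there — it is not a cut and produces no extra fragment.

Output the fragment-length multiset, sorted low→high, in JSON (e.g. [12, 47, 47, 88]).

Scan for sites:
  MvoIX (TCATCC, off=2): starts [60, 147, 215, 230] → cuts [62, 149, 217, 232]
  ZebIII (TAGAG, off=0): starts [11, 21, 47, 72, 89, 101, 132, 162, 199, 224, 242, 247] → cuts [11, 21, 47, 72, 89, 101, 132, 162, 199, 224, 242, 247]
  QalIX (TAGGTCT, off=0): starts [1, 30, 52, 80, 111] → cuts [1, 30, 52, 80, 111]
  HnxX (GGGC, off=4): starts [107, 125, 176, 195, 204, 208, 236, 253] → cuts [111, 129, 180, 199, 208, 212, 240, 257]

Pooled cuts: [1, 11, 21, 30, 47, 52, 62, 72, 80, 89, 101, 111, 129, 132, 149, 162, 180, 199, 208, 212, 217, 224, 232, 240, 242, 247, 257]

Fragments:
  [0,1): 1 bp
  [1,11): 10 bp
  [11,21): 10 bp
  [21,30): 9 bp
  [30,47): 17 bp
  [47,52): 5 bp
  [52,62): 10 bp
  [62,72): 10 bp
  [72,80): 8 bp
  [80,89): 9 bp
  [89,101): 12 bp
  [101,111): 10 bp
  [111,129): 18 bp
  [129,132): 3 bp
  [132,149): 17 bp
  [149,162): 13 bp
  [162,180): 18 bp
  [180,199): 19 bp
  [199,208): 9 bp
  [208,212): 4 bp
  [212,217): 5 bp
  [217,224): 7 bp
  [224,232): 8 bp
  [232,240): 8 bp
  [240,242): 2 bp
  [242,247): 5 bp
  [247,257): 10 bp
  [257,263): 6 bp

[1,2,3,4,5,5,5,6,7,8,8,8,9,9,9,10,10,10,10,10,10,12,13,17,17,18,18,19]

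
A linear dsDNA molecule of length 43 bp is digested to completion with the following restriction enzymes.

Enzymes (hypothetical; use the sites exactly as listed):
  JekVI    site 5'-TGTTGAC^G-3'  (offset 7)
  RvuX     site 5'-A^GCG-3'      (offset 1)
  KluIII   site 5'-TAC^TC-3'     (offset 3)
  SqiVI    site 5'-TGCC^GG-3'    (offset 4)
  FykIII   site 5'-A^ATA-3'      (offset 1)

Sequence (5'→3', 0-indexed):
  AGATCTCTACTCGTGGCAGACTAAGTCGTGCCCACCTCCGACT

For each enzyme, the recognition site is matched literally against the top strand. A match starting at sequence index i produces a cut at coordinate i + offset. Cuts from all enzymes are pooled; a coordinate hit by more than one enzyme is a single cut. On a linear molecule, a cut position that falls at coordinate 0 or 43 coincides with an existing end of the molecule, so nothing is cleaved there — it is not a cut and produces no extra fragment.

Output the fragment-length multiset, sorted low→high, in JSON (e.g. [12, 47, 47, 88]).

[10,33]

Per-enzyme occurrences:
  JekVI (TGTTGACG, off=7): no sites
  RvuX (AGCG, off=1): no sites
  KluIII TACTC/3: at [7] ⇒ [10]
  SqiVI (TGCCGG, off=4): no sites
  FykIII (AATA, off=1): no sites

Pooled cuts: [10]

Fragment lengths:
  [0,10): 10 bp
  [10,43): 33 bp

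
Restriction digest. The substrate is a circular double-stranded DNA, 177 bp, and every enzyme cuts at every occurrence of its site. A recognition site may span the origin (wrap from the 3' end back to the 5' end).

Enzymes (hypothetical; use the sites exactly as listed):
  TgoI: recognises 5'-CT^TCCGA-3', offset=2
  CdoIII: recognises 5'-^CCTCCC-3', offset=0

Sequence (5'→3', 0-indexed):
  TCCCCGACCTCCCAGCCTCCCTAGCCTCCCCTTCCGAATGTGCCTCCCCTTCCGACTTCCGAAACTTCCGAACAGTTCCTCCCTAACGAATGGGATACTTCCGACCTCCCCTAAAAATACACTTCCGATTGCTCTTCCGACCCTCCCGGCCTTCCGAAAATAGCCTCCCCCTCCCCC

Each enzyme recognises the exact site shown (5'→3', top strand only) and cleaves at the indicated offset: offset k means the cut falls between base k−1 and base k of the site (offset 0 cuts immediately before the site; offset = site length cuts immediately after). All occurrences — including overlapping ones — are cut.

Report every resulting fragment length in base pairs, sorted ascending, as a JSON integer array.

[5,6,6,6,7,8,8,8,9,9,9,10,11,11,11,12,19,22]

Per-enzyme occurrences:
  TgoI CTTCCGA/2: at [30, 48, 55, 64, 97, 121, 133, 150] ⇒ [32, 50, 57, 66, 99, 123, 135, 152]
  CdoIII CCTCCC/0: at [7, 15, 24, 42, 77, 104, 141, 163, 169, 175] ⇒ [7, 15, 24, 42, 77, 104, 141, 163, 169, 175]

All cut coordinates (distinct, sorted): [7, 15, 24, 32, 42, 50, 57, 66, 77, 99, 104, 123, 135, 141, 152, 163, 169, 175]

Fragments:
  7→15: 8 bp
  15→24: 9 bp
  24→32: 8 bp
  32→42: 10 bp
  42→50: 8 bp
  50→57: 7 bp
  57→66: 9 bp
  66→77: 11 bp
  77→99: 22 bp
  99→104: 5 bp
  104→123: 19 bp
  123→135: 12 bp
  135→141: 6 bp
  141→152: 11 bp
  152→163: 11 bp
  163→169: 6 bp
  169→175: 6 bp
  175→7 (wrap): 177-175+7 = 9 bp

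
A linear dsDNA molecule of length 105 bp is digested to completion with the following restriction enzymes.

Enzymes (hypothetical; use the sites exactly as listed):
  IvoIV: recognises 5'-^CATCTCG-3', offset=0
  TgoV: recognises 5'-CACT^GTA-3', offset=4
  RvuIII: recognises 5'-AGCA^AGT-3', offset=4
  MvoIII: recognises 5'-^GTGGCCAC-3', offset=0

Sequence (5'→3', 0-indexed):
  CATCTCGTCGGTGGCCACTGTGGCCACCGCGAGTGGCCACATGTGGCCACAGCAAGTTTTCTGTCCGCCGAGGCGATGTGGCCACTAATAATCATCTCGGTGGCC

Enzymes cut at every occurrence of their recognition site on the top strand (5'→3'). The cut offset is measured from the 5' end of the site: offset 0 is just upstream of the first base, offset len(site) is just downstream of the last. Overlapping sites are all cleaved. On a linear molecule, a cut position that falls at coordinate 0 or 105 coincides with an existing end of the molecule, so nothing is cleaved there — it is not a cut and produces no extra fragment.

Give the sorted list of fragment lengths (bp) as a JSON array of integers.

[9,10,10,12,13,13,15,23]

Site scan:
  IvoIV (CATCTCG, off=0): starts [0, 92] → cuts [92] (position 0 is a terminus of the linear molecule — no cut)
  TgoV (CACTGTA, off=4): no sites
  RvuIII (AGCAAGT, off=4): starts [50] → cuts [54]
  MvoIII (GTGGCCAC, off=0): starts [10, 19, 32, 42, 77] → cuts [10, 19, 32, 42, 77]

Pooled cuts: [10, 19, 32, 42, 54, 77, 92]

Fragment lengths:
  [0,10): 10 bp
  [10,19): 9 bp
  [19,32): 13 bp
  [32,42): 10 bp
  [42,54): 12 bp
  [54,77): 23 bp
  [77,92): 15 bp
  [92,105): 13 bp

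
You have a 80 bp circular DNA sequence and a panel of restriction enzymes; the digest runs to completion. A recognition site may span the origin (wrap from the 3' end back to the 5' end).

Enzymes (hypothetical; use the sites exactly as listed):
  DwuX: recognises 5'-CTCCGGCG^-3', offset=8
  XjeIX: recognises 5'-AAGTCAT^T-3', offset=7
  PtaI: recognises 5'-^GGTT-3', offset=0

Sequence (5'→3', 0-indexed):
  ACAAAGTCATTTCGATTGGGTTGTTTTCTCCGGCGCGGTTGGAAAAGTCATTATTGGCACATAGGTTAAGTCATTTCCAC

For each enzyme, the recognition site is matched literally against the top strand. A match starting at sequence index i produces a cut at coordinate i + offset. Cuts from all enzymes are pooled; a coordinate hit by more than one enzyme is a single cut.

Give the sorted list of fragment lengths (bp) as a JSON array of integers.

Site scan:
  DwuX (CTCCGGCG, off=8): starts [27] → cuts [35]
  XjeIX (AAGTCATT, off=7): starts [3, 44, 67] → cuts [10, 51, 74]
  PtaI (GGTT, off=0): starts [18, 36, 63] → cuts [18, 36, 63]

Pooled cuts: [10, 18, 35, 36, 51, 63, 74]

Fragments:
  10→18: 8 bp
  18→35: 17 bp
  35→36: 1 bp
  36→51: 15 bp
  51→63: 12 bp
  63→74: 11 bp
  74→10 (wrap): 80-74+10 = 16 bp

[1,8,11,12,15,16,17]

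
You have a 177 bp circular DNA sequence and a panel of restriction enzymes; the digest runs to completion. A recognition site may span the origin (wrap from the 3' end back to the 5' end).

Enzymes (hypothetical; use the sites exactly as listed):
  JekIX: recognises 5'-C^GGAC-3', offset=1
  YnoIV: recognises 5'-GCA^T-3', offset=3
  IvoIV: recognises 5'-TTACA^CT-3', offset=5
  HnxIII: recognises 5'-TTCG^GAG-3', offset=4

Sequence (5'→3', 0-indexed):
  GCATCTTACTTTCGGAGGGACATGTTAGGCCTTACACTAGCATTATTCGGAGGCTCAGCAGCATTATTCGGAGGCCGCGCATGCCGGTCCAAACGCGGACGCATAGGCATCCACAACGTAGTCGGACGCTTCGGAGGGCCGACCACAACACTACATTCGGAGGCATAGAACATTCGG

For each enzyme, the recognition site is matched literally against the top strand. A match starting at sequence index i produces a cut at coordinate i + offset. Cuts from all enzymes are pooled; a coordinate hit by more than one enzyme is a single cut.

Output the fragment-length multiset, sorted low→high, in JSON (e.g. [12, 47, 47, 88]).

[6,6,6,7,7,7,10,11,11,14,14,15,15,22,26]

Site scan:
  JekIX CGGAC/1: at [95, 122] ⇒ [96, 123]
  YnoIV GCAT/3: at [0, 39, 60, 78, 100, 106, 162] ⇒ [3, 42, 63, 81, 103, 109, 165]
  IvoIV TTACACT/5: at [31] ⇒ [36]
  HnxIII TTCGGAG/4: at [10, 45, 66, 129, 155] ⇒ [14, 49, 70, 133, 159]

Pooled cuts: [3, 14, 36, 42, 49, 63, 70, 81, 96, 103, 109, 123, 133, 159, 165]

Fragments:
  3→14: 11 bp
  14→36: 22 bp
  36→42: 6 bp
  42→49: 7 bp
  49→63: 14 bp
  63→70: 7 bp
  70→81: 11 bp
  81→96: 15 bp
  96→103: 7 bp
  103→109: 6 bp
  109→123: 14 bp
  123→133: 10 bp
  133→159: 26 bp
  159→165: 6 bp
  165→3 (wrap): 177-165+3 = 15 bp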